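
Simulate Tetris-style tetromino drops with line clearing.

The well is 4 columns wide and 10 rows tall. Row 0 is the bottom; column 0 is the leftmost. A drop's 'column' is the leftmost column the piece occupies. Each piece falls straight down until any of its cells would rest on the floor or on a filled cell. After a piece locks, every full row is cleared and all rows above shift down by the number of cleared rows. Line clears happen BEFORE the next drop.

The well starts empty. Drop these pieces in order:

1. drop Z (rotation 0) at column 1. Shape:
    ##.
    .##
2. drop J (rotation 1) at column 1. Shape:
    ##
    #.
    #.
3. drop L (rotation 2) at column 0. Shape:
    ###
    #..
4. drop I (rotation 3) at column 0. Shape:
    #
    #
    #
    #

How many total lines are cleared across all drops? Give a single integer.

Answer: 0

Derivation:
Drop 1: Z rot0 at col 1 lands with bottom-row=0; cleared 0 line(s) (total 0); column heights now [0 2 2 1], max=2
Drop 2: J rot1 at col 1 lands with bottom-row=2; cleared 0 line(s) (total 0); column heights now [0 5 5 1], max=5
Drop 3: L rot2 at col 0 lands with bottom-row=4; cleared 0 line(s) (total 0); column heights now [6 6 6 1], max=6
Drop 4: I rot3 at col 0 lands with bottom-row=6; cleared 0 line(s) (total 0); column heights now [10 6 6 1], max=10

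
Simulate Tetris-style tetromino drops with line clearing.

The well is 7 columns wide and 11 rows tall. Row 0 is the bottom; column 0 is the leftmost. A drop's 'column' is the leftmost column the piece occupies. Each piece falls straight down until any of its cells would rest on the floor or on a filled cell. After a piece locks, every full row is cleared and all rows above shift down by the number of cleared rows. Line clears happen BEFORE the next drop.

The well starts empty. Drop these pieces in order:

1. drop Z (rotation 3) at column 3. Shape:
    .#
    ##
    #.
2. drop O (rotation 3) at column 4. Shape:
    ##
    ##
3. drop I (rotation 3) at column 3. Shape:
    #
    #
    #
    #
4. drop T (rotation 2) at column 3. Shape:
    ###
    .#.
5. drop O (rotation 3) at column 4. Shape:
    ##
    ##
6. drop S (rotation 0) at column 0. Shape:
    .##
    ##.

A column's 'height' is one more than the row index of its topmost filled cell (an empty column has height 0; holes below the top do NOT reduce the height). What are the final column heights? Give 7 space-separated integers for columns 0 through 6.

Answer: 1 2 2 7 9 9 0

Derivation:
Drop 1: Z rot3 at col 3 lands with bottom-row=0; cleared 0 line(s) (total 0); column heights now [0 0 0 2 3 0 0], max=3
Drop 2: O rot3 at col 4 lands with bottom-row=3; cleared 0 line(s) (total 0); column heights now [0 0 0 2 5 5 0], max=5
Drop 3: I rot3 at col 3 lands with bottom-row=2; cleared 0 line(s) (total 0); column heights now [0 0 0 6 5 5 0], max=6
Drop 4: T rot2 at col 3 lands with bottom-row=5; cleared 0 line(s) (total 0); column heights now [0 0 0 7 7 7 0], max=7
Drop 5: O rot3 at col 4 lands with bottom-row=7; cleared 0 line(s) (total 0); column heights now [0 0 0 7 9 9 0], max=9
Drop 6: S rot0 at col 0 lands with bottom-row=0; cleared 0 line(s) (total 0); column heights now [1 2 2 7 9 9 0], max=9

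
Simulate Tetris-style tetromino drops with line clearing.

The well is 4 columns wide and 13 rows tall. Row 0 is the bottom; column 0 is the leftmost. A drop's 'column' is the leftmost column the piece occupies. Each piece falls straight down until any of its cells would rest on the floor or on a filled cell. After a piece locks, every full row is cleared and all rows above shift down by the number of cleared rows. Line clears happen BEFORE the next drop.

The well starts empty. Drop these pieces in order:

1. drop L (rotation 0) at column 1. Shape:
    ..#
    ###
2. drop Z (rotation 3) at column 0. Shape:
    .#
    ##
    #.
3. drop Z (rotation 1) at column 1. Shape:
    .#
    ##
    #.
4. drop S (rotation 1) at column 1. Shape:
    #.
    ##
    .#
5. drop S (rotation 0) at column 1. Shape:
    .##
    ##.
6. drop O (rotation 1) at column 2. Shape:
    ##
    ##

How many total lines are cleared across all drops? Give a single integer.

Drop 1: L rot0 at col 1 lands with bottom-row=0; cleared 0 line(s) (total 0); column heights now [0 1 1 2], max=2
Drop 2: Z rot3 at col 0 lands with bottom-row=0; cleared 1 line(s) (total 1); column heights now [1 2 0 1], max=2
Drop 3: Z rot1 at col 1 lands with bottom-row=2; cleared 0 line(s) (total 1); column heights now [1 4 5 1], max=5
Drop 4: S rot1 at col 1 lands with bottom-row=5; cleared 0 line(s) (total 1); column heights now [1 8 7 1], max=8
Drop 5: S rot0 at col 1 lands with bottom-row=8; cleared 0 line(s) (total 1); column heights now [1 9 10 10], max=10
Drop 6: O rot1 at col 2 lands with bottom-row=10; cleared 0 line(s) (total 1); column heights now [1 9 12 12], max=12

Answer: 1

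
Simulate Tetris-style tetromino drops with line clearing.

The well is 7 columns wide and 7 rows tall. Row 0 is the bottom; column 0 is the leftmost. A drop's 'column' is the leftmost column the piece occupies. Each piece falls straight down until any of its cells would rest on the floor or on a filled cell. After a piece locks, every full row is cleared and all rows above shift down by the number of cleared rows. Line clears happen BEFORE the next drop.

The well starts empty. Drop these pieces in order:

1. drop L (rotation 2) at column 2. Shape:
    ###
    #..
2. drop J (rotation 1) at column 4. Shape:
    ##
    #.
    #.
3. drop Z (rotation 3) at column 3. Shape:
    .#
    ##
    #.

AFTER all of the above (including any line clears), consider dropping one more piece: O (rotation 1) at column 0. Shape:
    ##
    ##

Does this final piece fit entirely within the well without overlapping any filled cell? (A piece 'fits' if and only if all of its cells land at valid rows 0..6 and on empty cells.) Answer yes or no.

Answer: yes

Derivation:
Drop 1: L rot2 at col 2 lands with bottom-row=0; cleared 0 line(s) (total 0); column heights now [0 0 2 2 2 0 0], max=2
Drop 2: J rot1 at col 4 lands with bottom-row=2; cleared 0 line(s) (total 0); column heights now [0 0 2 2 5 5 0], max=5
Drop 3: Z rot3 at col 3 lands with bottom-row=4; cleared 0 line(s) (total 0); column heights now [0 0 2 6 7 5 0], max=7
Test piece O rot1 at col 0 (width 2): heights before test = [0 0 2 6 7 5 0]; fits = True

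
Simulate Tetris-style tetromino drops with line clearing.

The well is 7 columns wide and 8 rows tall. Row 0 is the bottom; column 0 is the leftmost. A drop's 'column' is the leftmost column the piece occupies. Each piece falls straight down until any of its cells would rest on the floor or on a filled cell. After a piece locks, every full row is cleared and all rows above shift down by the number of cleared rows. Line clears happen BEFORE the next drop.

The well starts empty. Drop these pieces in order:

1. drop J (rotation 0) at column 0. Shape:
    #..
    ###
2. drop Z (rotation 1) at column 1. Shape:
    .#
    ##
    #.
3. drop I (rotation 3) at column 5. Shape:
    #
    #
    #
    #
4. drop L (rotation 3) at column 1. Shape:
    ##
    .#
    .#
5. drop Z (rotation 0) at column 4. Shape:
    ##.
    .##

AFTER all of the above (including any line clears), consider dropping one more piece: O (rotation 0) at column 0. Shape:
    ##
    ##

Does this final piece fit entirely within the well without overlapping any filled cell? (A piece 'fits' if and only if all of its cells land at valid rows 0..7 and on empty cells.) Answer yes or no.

Drop 1: J rot0 at col 0 lands with bottom-row=0; cleared 0 line(s) (total 0); column heights now [2 1 1 0 0 0 0], max=2
Drop 2: Z rot1 at col 1 lands with bottom-row=1; cleared 0 line(s) (total 0); column heights now [2 3 4 0 0 0 0], max=4
Drop 3: I rot3 at col 5 lands with bottom-row=0; cleared 0 line(s) (total 0); column heights now [2 3 4 0 0 4 0], max=4
Drop 4: L rot3 at col 1 lands with bottom-row=4; cleared 0 line(s) (total 0); column heights now [2 7 7 0 0 4 0], max=7
Drop 5: Z rot0 at col 4 lands with bottom-row=4; cleared 0 line(s) (total 0); column heights now [2 7 7 0 6 6 5], max=7
Test piece O rot0 at col 0 (width 2): heights before test = [2 7 7 0 6 6 5]; fits = False

Answer: no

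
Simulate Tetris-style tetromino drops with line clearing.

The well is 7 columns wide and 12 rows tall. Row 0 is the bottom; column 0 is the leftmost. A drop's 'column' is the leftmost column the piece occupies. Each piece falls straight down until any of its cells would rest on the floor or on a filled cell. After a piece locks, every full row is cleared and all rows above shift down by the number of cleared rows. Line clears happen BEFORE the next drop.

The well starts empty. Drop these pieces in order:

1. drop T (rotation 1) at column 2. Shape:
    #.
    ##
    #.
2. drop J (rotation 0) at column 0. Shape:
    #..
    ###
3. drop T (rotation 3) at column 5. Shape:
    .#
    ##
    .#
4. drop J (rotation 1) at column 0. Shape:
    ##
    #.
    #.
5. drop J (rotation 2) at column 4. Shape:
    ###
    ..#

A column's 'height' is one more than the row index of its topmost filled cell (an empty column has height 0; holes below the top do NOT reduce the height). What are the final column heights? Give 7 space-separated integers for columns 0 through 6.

Drop 1: T rot1 at col 2 lands with bottom-row=0; cleared 0 line(s) (total 0); column heights now [0 0 3 2 0 0 0], max=3
Drop 2: J rot0 at col 0 lands with bottom-row=3; cleared 0 line(s) (total 0); column heights now [5 4 4 2 0 0 0], max=5
Drop 3: T rot3 at col 5 lands with bottom-row=0; cleared 0 line(s) (total 0); column heights now [5 4 4 2 0 2 3], max=5
Drop 4: J rot1 at col 0 lands with bottom-row=5; cleared 0 line(s) (total 0); column heights now [8 8 4 2 0 2 3], max=8
Drop 5: J rot2 at col 4 lands with bottom-row=3; cleared 0 line(s) (total 0); column heights now [8 8 4 2 5 5 5], max=8

Answer: 8 8 4 2 5 5 5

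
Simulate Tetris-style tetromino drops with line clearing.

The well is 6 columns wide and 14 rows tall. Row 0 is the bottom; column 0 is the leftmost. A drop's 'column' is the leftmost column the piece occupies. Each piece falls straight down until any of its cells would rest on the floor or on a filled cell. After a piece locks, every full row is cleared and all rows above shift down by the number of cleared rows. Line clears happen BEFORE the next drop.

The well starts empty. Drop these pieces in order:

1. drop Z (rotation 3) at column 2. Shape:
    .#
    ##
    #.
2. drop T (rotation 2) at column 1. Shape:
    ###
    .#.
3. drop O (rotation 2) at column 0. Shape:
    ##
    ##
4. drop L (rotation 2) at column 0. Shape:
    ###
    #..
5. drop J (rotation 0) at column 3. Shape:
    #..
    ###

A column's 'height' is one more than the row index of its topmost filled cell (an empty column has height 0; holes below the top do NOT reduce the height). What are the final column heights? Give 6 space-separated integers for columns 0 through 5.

Drop 1: Z rot3 at col 2 lands with bottom-row=0; cleared 0 line(s) (total 0); column heights now [0 0 2 3 0 0], max=3
Drop 2: T rot2 at col 1 lands with bottom-row=2; cleared 0 line(s) (total 0); column heights now [0 4 4 4 0 0], max=4
Drop 3: O rot2 at col 0 lands with bottom-row=4; cleared 0 line(s) (total 0); column heights now [6 6 4 4 0 0], max=6
Drop 4: L rot2 at col 0 lands with bottom-row=6; cleared 0 line(s) (total 0); column heights now [8 8 8 4 0 0], max=8
Drop 5: J rot0 at col 3 lands with bottom-row=4; cleared 0 line(s) (total 0); column heights now [8 8 8 6 5 5], max=8

Answer: 8 8 8 6 5 5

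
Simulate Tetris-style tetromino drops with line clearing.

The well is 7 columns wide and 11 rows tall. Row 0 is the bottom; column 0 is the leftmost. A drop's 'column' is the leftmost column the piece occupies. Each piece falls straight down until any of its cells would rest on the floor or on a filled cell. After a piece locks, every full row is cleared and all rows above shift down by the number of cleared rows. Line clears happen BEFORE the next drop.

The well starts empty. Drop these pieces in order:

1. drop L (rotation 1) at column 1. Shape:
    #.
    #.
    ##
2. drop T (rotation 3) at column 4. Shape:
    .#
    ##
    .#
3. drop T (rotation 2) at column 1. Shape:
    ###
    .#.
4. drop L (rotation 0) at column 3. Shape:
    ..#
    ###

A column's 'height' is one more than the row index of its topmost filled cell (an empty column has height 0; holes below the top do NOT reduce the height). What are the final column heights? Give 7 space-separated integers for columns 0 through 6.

Answer: 0 4 4 5 5 6 0

Derivation:
Drop 1: L rot1 at col 1 lands with bottom-row=0; cleared 0 line(s) (total 0); column heights now [0 3 1 0 0 0 0], max=3
Drop 2: T rot3 at col 4 lands with bottom-row=0; cleared 0 line(s) (total 0); column heights now [0 3 1 0 2 3 0], max=3
Drop 3: T rot2 at col 1 lands with bottom-row=2; cleared 0 line(s) (total 0); column heights now [0 4 4 4 2 3 0], max=4
Drop 4: L rot0 at col 3 lands with bottom-row=4; cleared 0 line(s) (total 0); column heights now [0 4 4 5 5 6 0], max=6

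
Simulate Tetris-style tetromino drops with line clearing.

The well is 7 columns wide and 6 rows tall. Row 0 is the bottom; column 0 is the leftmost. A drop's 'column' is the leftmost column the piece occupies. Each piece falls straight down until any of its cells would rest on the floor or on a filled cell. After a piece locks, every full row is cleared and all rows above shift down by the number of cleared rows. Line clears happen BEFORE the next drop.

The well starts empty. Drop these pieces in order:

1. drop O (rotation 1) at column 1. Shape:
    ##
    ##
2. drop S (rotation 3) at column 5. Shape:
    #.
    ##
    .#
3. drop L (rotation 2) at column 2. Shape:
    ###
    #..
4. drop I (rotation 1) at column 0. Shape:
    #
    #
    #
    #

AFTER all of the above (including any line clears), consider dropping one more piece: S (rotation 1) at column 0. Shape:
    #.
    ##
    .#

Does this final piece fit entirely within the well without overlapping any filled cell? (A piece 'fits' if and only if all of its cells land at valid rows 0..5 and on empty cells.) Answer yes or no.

Drop 1: O rot1 at col 1 lands with bottom-row=0; cleared 0 line(s) (total 0); column heights now [0 2 2 0 0 0 0], max=2
Drop 2: S rot3 at col 5 lands with bottom-row=0; cleared 0 line(s) (total 0); column heights now [0 2 2 0 0 3 2], max=3
Drop 3: L rot2 at col 2 lands with bottom-row=2; cleared 0 line(s) (total 0); column heights now [0 2 4 4 4 3 2], max=4
Drop 4: I rot1 at col 0 lands with bottom-row=0; cleared 0 line(s) (total 0); column heights now [4 2 4 4 4 3 2], max=4
Test piece S rot1 at col 0 (width 2): heights before test = [4 2 4 4 4 3 2]; fits = True

Answer: yes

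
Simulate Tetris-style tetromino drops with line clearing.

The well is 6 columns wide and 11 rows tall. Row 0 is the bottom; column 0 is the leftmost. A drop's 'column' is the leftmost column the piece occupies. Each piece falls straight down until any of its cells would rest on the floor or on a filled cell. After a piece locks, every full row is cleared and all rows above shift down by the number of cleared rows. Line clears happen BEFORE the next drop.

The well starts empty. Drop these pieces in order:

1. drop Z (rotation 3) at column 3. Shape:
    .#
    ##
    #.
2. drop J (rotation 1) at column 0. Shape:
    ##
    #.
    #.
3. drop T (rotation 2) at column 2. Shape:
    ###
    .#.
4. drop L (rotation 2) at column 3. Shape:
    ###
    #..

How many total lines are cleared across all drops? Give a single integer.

Answer: 0

Derivation:
Drop 1: Z rot3 at col 3 lands with bottom-row=0; cleared 0 line(s) (total 0); column heights now [0 0 0 2 3 0], max=3
Drop 2: J rot1 at col 0 lands with bottom-row=0; cleared 0 line(s) (total 0); column heights now [3 3 0 2 3 0], max=3
Drop 3: T rot2 at col 2 lands with bottom-row=2; cleared 0 line(s) (total 0); column heights now [3 3 4 4 4 0], max=4
Drop 4: L rot2 at col 3 lands with bottom-row=4; cleared 0 line(s) (total 0); column heights now [3 3 4 6 6 6], max=6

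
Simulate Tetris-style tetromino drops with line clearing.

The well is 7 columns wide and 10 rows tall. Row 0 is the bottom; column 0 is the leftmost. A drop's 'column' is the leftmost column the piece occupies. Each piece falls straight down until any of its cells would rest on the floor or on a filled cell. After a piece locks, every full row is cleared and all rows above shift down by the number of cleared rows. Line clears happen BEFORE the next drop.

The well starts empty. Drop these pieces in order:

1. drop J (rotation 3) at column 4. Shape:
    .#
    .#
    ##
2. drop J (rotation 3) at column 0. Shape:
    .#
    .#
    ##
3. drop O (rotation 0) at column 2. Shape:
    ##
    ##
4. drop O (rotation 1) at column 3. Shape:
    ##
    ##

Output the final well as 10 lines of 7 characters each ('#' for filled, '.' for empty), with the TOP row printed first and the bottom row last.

Drop 1: J rot3 at col 4 lands with bottom-row=0; cleared 0 line(s) (total 0); column heights now [0 0 0 0 1 3 0], max=3
Drop 2: J rot3 at col 0 lands with bottom-row=0; cleared 0 line(s) (total 0); column heights now [1 3 0 0 1 3 0], max=3
Drop 3: O rot0 at col 2 lands with bottom-row=0; cleared 0 line(s) (total 0); column heights now [1 3 2 2 1 3 0], max=3
Drop 4: O rot1 at col 3 lands with bottom-row=2; cleared 0 line(s) (total 0); column heights now [1 3 2 4 4 3 0], max=4

Answer: .......
.......
.......
.......
.......
.......
...##..
.#.###.
.###.#.
######.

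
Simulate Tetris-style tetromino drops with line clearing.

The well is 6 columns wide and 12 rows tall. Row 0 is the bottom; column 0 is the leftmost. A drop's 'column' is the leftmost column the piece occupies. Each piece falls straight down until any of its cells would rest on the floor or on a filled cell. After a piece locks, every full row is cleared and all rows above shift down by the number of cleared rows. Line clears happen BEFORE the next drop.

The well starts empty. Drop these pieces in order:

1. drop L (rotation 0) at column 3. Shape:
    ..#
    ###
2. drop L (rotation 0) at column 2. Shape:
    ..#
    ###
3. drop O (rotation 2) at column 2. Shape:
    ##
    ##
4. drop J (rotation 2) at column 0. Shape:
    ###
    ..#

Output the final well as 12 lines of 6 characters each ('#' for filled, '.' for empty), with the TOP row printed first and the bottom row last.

Drop 1: L rot0 at col 3 lands with bottom-row=0; cleared 0 line(s) (total 0); column heights now [0 0 0 1 1 2], max=2
Drop 2: L rot0 at col 2 lands with bottom-row=1; cleared 0 line(s) (total 0); column heights now [0 0 2 2 3 2], max=3
Drop 3: O rot2 at col 2 lands with bottom-row=2; cleared 0 line(s) (total 0); column heights now [0 0 4 4 3 2], max=4
Drop 4: J rot2 at col 0 lands with bottom-row=4; cleared 0 line(s) (total 0); column heights now [6 6 6 4 3 2], max=6

Answer: ......
......
......
......
......
......
###...
..#...
..##..
..###.
..####
...###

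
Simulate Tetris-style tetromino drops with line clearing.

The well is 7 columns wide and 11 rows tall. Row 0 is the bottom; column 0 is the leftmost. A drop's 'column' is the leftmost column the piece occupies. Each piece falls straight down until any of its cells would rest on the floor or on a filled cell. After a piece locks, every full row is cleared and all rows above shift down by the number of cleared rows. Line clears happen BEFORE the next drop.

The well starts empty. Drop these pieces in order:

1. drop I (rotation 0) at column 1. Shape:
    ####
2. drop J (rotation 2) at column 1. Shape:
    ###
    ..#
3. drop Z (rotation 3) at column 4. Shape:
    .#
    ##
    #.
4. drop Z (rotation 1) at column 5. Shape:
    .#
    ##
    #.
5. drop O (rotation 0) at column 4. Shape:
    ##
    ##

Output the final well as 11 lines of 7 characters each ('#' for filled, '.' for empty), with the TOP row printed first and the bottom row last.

Answer: .......
.......
.......
....##.
....###
.....##
.....#.
.....#.
.#####.
...##..
.####..

Derivation:
Drop 1: I rot0 at col 1 lands with bottom-row=0; cleared 0 line(s) (total 0); column heights now [0 1 1 1 1 0 0], max=1
Drop 2: J rot2 at col 1 lands with bottom-row=1; cleared 0 line(s) (total 0); column heights now [0 3 3 3 1 0 0], max=3
Drop 3: Z rot3 at col 4 lands with bottom-row=1; cleared 0 line(s) (total 0); column heights now [0 3 3 3 3 4 0], max=4
Drop 4: Z rot1 at col 5 lands with bottom-row=4; cleared 0 line(s) (total 0); column heights now [0 3 3 3 3 6 7], max=7
Drop 5: O rot0 at col 4 lands with bottom-row=6; cleared 0 line(s) (total 0); column heights now [0 3 3 3 8 8 7], max=8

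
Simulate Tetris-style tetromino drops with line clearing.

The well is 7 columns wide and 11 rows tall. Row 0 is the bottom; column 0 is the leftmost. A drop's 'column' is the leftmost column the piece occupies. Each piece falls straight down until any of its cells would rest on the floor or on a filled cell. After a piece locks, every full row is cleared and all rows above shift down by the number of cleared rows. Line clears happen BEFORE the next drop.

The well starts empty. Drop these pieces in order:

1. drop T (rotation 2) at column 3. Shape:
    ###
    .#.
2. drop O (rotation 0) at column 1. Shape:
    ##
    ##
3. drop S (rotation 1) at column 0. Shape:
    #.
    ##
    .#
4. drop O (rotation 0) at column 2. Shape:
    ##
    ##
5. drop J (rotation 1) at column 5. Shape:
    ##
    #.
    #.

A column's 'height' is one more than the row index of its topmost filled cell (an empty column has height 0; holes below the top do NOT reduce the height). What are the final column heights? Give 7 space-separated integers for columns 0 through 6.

Answer: 5 4 4 4 2 5 5

Derivation:
Drop 1: T rot2 at col 3 lands with bottom-row=0; cleared 0 line(s) (total 0); column heights now [0 0 0 2 2 2 0], max=2
Drop 2: O rot0 at col 1 lands with bottom-row=0; cleared 0 line(s) (total 0); column heights now [0 2 2 2 2 2 0], max=2
Drop 3: S rot1 at col 0 lands with bottom-row=2; cleared 0 line(s) (total 0); column heights now [5 4 2 2 2 2 0], max=5
Drop 4: O rot0 at col 2 lands with bottom-row=2; cleared 0 line(s) (total 0); column heights now [5 4 4 4 2 2 0], max=5
Drop 5: J rot1 at col 5 lands with bottom-row=2; cleared 0 line(s) (total 0); column heights now [5 4 4 4 2 5 5], max=5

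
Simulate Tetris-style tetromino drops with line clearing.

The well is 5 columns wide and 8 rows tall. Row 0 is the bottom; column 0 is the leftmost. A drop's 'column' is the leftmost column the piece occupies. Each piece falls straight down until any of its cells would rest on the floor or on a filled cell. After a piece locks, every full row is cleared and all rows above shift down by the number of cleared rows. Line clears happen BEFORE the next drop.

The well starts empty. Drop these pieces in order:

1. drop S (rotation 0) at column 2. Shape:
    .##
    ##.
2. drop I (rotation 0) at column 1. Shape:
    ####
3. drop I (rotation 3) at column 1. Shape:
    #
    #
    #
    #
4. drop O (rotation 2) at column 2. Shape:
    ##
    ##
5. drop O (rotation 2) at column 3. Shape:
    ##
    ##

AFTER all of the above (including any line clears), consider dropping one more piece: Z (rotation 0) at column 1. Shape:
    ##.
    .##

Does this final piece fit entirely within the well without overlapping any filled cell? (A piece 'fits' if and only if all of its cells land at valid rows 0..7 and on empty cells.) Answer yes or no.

Answer: no

Derivation:
Drop 1: S rot0 at col 2 lands with bottom-row=0; cleared 0 line(s) (total 0); column heights now [0 0 1 2 2], max=2
Drop 2: I rot0 at col 1 lands with bottom-row=2; cleared 0 line(s) (total 0); column heights now [0 3 3 3 3], max=3
Drop 3: I rot3 at col 1 lands with bottom-row=3; cleared 0 line(s) (total 0); column heights now [0 7 3 3 3], max=7
Drop 4: O rot2 at col 2 lands with bottom-row=3; cleared 0 line(s) (total 0); column heights now [0 7 5 5 3], max=7
Drop 5: O rot2 at col 3 lands with bottom-row=5; cleared 0 line(s) (total 0); column heights now [0 7 5 7 7], max=7
Test piece Z rot0 at col 1 (width 3): heights before test = [0 7 5 7 7]; fits = False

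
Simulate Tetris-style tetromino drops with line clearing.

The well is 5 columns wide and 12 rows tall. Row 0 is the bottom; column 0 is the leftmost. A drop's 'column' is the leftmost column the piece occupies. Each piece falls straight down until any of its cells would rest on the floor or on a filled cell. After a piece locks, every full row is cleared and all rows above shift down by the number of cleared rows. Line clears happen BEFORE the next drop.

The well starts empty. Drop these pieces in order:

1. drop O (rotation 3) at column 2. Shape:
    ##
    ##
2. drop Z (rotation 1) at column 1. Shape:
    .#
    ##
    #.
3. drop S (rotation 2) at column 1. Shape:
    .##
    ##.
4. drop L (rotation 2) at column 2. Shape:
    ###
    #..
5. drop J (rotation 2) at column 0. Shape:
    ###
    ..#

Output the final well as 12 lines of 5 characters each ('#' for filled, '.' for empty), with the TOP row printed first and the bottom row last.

Drop 1: O rot3 at col 2 lands with bottom-row=0; cleared 0 line(s) (total 0); column heights now [0 0 2 2 0], max=2
Drop 2: Z rot1 at col 1 lands with bottom-row=1; cleared 0 line(s) (total 0); column heights now [0 3 4 2 0], max=4
Drop 3: S rot2 at col 1 lands with bottom-row=4; cleared 0 line(s) (total 0); column heights now [0 5 6 6 0], max=6
Drop 4: L rot2 at col 2 lands with bottom-row=6; cleared 0 line(s) (total 0); column heights now [0 5 8 8 8], max=8
Drop 5: J rot2 at col 0 lands with bottom-row=8; cleared 0 line(s) (total 0); column heights now [10 10 10 8 8], max=10

Answer: .....
.....
###..
..#..
..###
..#..
..##.
.##..
..#..
.##..
.###.
..##.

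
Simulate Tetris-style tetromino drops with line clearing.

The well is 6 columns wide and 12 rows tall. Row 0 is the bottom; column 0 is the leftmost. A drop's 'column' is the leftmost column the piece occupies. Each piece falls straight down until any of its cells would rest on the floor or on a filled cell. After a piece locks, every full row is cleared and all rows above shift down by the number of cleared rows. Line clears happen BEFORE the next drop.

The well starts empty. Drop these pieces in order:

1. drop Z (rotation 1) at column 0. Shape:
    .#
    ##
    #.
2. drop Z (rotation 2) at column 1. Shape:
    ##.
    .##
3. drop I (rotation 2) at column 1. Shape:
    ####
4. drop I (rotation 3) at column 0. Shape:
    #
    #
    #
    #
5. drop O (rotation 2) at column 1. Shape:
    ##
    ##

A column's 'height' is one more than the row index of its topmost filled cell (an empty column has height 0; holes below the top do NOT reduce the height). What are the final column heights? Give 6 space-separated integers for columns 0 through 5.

Drop 1: Z rot1 at col 0 lands with bottom-row=0; cleared 0 line(s) (total 0); column heights now [2 3 0 0 0 0], max=3
Drop 2: Z rot2 at col 1 lands with bottom-row=2; cleared 0 line(s) (total 0); column heights now [2 4 4 3 0 0], max=4
Drop 3: I rot2 at col 1 lands with bottom-row=4; cleared 0 line(s) (total 0); column heights now [2 5 5 5 5 0], max=5
Drop 4: I rot3 at col 0 lands with bottom-row=2; cleared 0 line(s) (total 0); column heights now [6 5 5 5 5 0], max=6
Drop 5: O rot2 at col 1 lands with bottom-row=5; cleared 0 line(s) (total 0); column heights now [6 7 7 5 5 0], max=7

Answer: 6 7 7 5 5 0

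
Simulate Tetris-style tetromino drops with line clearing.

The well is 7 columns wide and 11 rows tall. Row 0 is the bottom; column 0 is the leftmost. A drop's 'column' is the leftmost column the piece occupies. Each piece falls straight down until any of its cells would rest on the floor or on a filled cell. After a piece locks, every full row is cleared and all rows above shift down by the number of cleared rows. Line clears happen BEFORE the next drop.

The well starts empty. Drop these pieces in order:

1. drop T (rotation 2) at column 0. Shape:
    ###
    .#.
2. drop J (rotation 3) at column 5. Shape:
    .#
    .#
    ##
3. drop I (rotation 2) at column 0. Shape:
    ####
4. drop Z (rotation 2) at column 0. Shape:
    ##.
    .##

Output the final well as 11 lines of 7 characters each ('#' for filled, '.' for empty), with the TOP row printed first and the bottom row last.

Drop 1: T rot2 at col 0 lands with bottom-row=0; cleared 0 line(s) (total 0); column heights now [2 2 2 0 0 0 0], max=2
Drop 2: J rot3 at col 5 lands with bottom-row=0; cleared 0 line(s) (total 0); column heights now [2 2 2 0 0 1 3], max=3
Drop 3: I rot2 at col 0 lands with bottom-row=2; cleared 0 line(s) (total 0); column heights now [3 3 3 3 0 1 3], max=3
Drop 4: Z rot2 at col 0 lands with bottom-row=3; cleared 0 line(s) (total 0); column heights now [5 5 4 3 0 1 3], max=5

Answer: .......
.......
.......
.......
.......
.......
##.....
.##....
####..#
###...#
.#...##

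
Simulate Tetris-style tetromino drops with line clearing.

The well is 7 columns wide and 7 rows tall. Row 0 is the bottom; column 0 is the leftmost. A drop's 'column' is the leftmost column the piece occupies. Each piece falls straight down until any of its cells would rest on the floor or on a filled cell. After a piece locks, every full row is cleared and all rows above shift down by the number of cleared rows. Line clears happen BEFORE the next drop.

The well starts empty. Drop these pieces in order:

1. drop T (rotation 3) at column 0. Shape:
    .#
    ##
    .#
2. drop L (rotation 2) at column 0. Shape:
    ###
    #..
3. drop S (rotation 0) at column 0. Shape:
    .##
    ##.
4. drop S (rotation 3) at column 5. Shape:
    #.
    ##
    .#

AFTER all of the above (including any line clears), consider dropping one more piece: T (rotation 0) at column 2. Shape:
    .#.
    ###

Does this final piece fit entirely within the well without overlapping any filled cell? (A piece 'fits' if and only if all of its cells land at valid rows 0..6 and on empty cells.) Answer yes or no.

Drop 1: T rot3 at col 0 lands with bottom-row=0; cleared 0 line(s) (total 0); column heights now [2 3 0 0 0 0 0], max=3
Drop 2: L rot2 at col 0 lands with bottom-row=2; cleared 0 line(s) (total 0); column heights now [4 4 4 0 0 0 0], max=4
Drop 3: S rot0 at col 0 lands with bottom-row=4; cleared 0 line(s) (total 0); column heights now [5 6 6 0 0 0 0], max=6
Drop 4: S rot3 at col 5 lands with bottom-row=0; cleared 0 line(s) (total 0); column heights now [5 6 6 0 0 3 2], max=6
Test piece T rot0 at col 2 (width 3): heights before test = [5 6 6 0 0 3 2]; fits = False

Answer: no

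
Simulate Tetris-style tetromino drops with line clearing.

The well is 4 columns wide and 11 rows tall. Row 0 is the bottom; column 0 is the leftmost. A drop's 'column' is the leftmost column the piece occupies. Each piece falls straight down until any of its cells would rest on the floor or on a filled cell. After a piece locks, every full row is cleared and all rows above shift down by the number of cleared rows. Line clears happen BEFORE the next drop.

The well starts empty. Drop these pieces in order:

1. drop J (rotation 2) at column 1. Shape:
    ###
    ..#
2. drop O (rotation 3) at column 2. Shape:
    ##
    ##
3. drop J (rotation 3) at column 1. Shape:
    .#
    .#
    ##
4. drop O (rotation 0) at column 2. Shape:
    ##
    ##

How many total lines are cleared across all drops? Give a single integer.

Drop 1: J rot2 at col 1 lands with bottom-row=0; cleared 0 line(s) (total 0); column heights now [0 2 2 2], max=2
Drop 2: O rot3 at col 2 lands with bottom-row=2; cleared 0 line(s) (total 0); column heights now [0 2 4 4], max=4
Drop 3: J rot3 at col 1 lands with bottom-row=4; cleared 0 line(s) (total 0); column heights now [0 5 7 4], max=7
Drop 4: O rot0 at col 2 lands with bottom-row=7; cleared 0 line(s) (total 0); column heights now [0 5 9 9], max=9

Answer: 0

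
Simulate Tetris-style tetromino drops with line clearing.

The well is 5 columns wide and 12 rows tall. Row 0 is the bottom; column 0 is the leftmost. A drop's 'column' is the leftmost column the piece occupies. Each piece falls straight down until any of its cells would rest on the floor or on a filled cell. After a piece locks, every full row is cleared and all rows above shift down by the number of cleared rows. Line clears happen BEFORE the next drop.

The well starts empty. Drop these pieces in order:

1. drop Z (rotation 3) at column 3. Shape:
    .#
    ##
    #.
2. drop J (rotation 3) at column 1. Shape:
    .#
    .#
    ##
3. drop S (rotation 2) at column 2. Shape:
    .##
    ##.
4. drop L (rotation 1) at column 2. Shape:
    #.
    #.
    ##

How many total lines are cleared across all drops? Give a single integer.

Answer: 0

Derivation:
Drop 1: Z rot3 at col 3 lands with bottom-row=0; cleared 0 line(s) (total 0); column heights now [0 0 0 2 3], max=3
Drop 2: J rot3 at col 1 lands with bottom-row=0; cleared 0 line(s) (total 0); column heights now [0 1 3 2 3], max=3
Drop 3: S rot2 at col 2 lands with bottom-row=3; cleared 0 line(s) (total 0); column heights now [0 1 4 5 5], max=5
Drop 4: L rot1 at col 2 lands with bottom-row=5; cleared 0 line(s) (total 0); column heights now [0 1 8 6 5], max=8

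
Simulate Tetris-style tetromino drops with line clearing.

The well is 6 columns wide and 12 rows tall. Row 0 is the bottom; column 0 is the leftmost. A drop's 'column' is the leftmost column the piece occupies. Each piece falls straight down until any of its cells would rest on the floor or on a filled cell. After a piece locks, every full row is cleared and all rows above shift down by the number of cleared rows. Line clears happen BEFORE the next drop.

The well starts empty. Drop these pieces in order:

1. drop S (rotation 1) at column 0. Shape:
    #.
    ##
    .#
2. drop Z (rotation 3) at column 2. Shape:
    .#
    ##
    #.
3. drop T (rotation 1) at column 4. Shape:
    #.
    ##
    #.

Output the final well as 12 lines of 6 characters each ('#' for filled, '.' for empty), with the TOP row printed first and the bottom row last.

Drop 1: S rot1 at col 0 lands with bottom-row=0; cleared 0 line(s) (total 0); column heights now [3 2 0 0 0 0], max=3
Drop 2: Z rot3 at col 2 lands with bottom-row=0; cleared 0 line(s) (total 0); column heights now [3 2 2 3 0 0], max=3
Drop 3: T rot1 at col 4 lands with bottom-row=0; cleared 1 line(s) (total 1); column heights now [2 1 1 2 2 0], max=2

Answer: ......
......
......
......
......
......
......
......
......
......
#..##.
.##.#.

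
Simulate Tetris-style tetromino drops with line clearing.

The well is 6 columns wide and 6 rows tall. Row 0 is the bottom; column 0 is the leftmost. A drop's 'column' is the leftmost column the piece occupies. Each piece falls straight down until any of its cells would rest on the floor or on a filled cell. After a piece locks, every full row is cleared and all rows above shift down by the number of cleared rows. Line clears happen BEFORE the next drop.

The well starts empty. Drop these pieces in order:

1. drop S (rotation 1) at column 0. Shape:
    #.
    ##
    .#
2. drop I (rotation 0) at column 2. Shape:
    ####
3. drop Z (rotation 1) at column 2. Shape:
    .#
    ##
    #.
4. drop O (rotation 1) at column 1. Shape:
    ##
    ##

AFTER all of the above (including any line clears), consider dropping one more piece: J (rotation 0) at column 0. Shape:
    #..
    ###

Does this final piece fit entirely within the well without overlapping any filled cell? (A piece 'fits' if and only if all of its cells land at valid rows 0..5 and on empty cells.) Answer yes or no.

Drop 1: S rot1 at col 0 lands with bottom-row=0; cleared 0 line(s) (total 0); column heights now [3 2 0 0 0 0], max=3
Drop 2: I rot0 at col 2 lands with bottom-row=0; cleared 0 line(s) (total 0); column heights now [3 2 1 1 1 1], max=3
Drop 3: Z rot1 at col 2 lands with bottom-row=1; cleared 0 line(s) (total 0); column heights now [3 2 3 4 1 1], max=4
Drop 4: O rot1 at col 1 lands with bottom-row=3; cleared 0 line(s) (total 0); column heights now [3 5 5 4 1 1], max=5
Test piece J rot0 at col 0 (width 3): heights before test = [3 5 5 4 1 1]; fits = False

Answer: no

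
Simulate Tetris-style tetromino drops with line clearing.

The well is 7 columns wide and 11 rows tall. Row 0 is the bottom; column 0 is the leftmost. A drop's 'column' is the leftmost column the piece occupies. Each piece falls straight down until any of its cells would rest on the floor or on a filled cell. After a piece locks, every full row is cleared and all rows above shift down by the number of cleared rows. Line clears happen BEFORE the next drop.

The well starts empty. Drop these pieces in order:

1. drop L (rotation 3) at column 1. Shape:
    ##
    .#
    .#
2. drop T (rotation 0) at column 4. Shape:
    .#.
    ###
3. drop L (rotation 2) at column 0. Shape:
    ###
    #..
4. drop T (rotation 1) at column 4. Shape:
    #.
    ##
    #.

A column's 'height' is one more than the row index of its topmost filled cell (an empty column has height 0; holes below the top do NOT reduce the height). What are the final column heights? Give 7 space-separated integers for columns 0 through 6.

Answer: 4 4 4 0 4 3 1

Derivation:
Drop 1: L rot3 at col 1 lands with bottom-row=0; cleared 0 line(s) (total 0); column heights now [0 3 3 0 0 0 0], max=3
Drop 2: T rot0 at col 4 lands with bottom-row=0; cleared 0 line(s) (total 0); column heights now [0 3 3 0 1 2 1], max=3
Drop 3: L rot2 at col 0 lands with bottom-row=2; cleared 0 line(s) (total 0); column heights now [4 4 4 0 1 2 1], max=4
Drop 4: T rot1 at col 4 lands with bottom-row=1; cleared 0 line(s) (total 0); column heights now [4 4 4 0 4 3 1], max=4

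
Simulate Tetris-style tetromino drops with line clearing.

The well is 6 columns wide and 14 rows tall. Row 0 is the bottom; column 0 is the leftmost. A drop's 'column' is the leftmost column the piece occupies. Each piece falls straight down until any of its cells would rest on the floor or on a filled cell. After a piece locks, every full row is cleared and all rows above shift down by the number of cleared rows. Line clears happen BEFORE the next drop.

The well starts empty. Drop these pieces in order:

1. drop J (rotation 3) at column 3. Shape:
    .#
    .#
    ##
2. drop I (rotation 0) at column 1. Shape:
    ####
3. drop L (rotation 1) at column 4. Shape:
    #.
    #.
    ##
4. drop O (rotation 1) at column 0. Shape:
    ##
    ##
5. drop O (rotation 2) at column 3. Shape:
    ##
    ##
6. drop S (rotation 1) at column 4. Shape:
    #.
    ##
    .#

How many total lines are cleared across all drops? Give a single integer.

Drop 1: J rot3 at col 3 lands with bottom-row=0; cleared 0 line(s) (total 0); column heights now [0 0 0 1 3 0], max=3
Drop 2: I rot0 at col 1 lands with bottom-row=3; cleared 0 line(s) (total 0); column heights now [0 4 4 4 4 0], max=4
Drop 3: L rot1 at col 4 lands with bottom-row=4; cleared 0 line(s) (total 0); column heights now [0 4 4 4 7 5], max=7
Drop 4: O rot1 at col 0 lands with bottom-row=4; cleared 0 line(s) (total 0); column heights now [6 6 4 4 7 5], max=7
Drop 5: O rot2 at col 3 lands with bottom-row=7; cleared 0 line(s) (total 0); column heights now [6 6 4 9 9 5], max=9
Drop 6: S rot1 at col 4 lands with bottom-row=8; cleared 0 line(s) (total 0); column heights now [6 6 4 9 11 10], max=11

Answer: 0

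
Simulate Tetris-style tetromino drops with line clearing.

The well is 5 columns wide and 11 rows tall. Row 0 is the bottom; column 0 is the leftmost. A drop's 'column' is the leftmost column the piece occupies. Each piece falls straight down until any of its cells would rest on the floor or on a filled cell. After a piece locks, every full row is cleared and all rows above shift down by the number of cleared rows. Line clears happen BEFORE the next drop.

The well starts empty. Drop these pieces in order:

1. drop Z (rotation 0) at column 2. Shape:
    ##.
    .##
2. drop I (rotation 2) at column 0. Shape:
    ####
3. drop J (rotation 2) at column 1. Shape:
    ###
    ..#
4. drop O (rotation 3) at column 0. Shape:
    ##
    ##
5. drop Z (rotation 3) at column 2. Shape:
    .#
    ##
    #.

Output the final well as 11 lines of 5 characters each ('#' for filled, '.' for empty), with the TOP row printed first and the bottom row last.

Answer: .....
.....
.....
...#.
####.
###..
.###.
...#.
####.
..##.
...##

Derivation:
Drop 1: Z rot0 at col 2 lands with bottom-row=0; cleared 0 line(s) (total 0); column heights now [0 0 2 2 1], max=2
Drop 2: I rot2 at col 0 lands with bottom-row=2; cleared 0 line(s) (total 0); column heights now [3 3 3 3 1], max=3
Drop 3: J rot2 at col 1 lands with bottom-row=3; cleared 0 line(s) (total 0); column heights now [3 5 5 5 1], max=5
Drop 4: O rot3 at col 0 lands with bottom-row=5; cleared 0 line(s) (total 0); column heights now [7 7 5 5 1], max=7
Drop 5: Z rot3 at col 2 lands with bottom-row=5; cleared 0 line(s) (total 0); column heights now [7 7 7 8 1], max=8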